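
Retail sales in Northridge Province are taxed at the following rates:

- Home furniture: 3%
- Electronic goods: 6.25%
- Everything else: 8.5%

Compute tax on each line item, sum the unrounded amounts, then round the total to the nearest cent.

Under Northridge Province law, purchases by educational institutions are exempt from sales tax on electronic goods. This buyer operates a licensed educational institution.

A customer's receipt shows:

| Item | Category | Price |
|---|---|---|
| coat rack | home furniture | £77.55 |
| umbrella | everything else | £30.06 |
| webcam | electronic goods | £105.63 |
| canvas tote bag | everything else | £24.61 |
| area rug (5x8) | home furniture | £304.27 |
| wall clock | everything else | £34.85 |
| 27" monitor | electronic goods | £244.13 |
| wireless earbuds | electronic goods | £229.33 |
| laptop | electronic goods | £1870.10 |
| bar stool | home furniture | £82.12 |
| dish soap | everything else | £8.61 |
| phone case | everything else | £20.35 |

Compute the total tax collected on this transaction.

£23.99

Coat rack £77.55: home furniture → 3% → £2.3265
Umbrella £30.06: everything else → 8.5% → £2.5551
Webcam £105.63: electronic goods, buyer-exempt → 0% → £0.00
Canvas tote bag £24.61: everything else → 8.5% → £2.09185
Area rug (5x8) £304.27: home furniture → 3% → £9.1281
Wall clock £34.85: everything else → 8.5% → £2.96225
27" monitor £244.13: electronic goods, buyer-exempt → 0% → £0.00
Wireless earbuds £229.33: electronic goods, buyer-exempt → 0% → £0.00
Laptop £1870.10: electronic goods, buyer-exempt → 0% → £0.00
Bar stool £82.12: home furniture → 3% → £2.4636
Dish soap £8.61: everything else → 8.5% → £0.73185
Phone case £20.35: everything else → 8.5% → £1.72975
Unrounded tax sum = £23.989 → £23.99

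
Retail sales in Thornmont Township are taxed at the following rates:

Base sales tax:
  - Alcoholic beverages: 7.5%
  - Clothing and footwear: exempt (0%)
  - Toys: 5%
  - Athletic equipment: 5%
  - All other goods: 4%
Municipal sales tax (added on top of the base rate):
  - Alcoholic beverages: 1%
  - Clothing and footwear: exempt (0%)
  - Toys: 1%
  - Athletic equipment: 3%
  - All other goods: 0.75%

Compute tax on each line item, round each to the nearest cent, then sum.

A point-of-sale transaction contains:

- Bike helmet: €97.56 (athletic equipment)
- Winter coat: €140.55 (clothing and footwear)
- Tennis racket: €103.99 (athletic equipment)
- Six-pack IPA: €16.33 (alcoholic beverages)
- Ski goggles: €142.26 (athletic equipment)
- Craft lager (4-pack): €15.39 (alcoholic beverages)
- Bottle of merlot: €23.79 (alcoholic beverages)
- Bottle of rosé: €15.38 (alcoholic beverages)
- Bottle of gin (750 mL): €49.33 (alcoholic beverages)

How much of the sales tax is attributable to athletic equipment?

Bike helmet €97.56: athletic equipment → 5% + 3% municipal = 8% → €7.80
Tennis racket €103.99: athletic equipment → 5% + 3% municipal = 8% → €8.32
Ski goggles €142.26: athletic equipment → 5% + 3% municipal = 8% → €11.38
Tax on athletic equipment = €7.80 + €8.32 + €11.38 = €27.50

€27.50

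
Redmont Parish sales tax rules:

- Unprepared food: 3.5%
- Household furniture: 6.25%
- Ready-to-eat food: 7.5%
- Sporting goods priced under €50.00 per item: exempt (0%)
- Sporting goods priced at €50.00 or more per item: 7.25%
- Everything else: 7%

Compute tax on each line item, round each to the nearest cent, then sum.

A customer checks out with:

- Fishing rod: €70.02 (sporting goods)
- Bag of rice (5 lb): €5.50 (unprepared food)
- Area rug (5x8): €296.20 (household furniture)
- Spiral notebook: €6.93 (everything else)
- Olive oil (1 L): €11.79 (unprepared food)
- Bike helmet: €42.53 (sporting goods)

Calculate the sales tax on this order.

€24.68

Fishing rod €70.02: sporting goods, €50.00 or more → 7.25% → €5.08
Bag of rice (5 lb) €5.50: unprepared food → 3.5% → €0.19
Area rug (5x8) €296.20: household furniture → 6.25% → €18.51
Spiral notebook €6.93: everything else → 7% → €0.49
Olive oil (1 L) €11.79: unprepared food → 3.5% → €0.41
Bike helmet €42.53: sporting goods, under €50.00 → 0% → €0.00
Total tax = €5.08 + €0.19 + €18.51 + €0.49 + €0.41 = €24.68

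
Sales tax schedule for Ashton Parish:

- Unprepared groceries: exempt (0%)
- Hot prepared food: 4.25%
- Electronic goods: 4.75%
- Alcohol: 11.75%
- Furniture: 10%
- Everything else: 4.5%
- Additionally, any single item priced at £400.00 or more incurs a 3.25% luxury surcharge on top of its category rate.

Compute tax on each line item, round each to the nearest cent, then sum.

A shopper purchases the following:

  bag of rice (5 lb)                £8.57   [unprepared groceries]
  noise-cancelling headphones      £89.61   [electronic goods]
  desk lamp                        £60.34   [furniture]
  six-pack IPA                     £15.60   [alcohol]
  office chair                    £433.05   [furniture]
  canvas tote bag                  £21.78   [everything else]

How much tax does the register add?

Bag of rice (5 lb) £8.57: unprepared groceries → 0% → £0.00
Noise-cancelling headphones £89.61: electronic goods → 4.75% → £4.26
Desk lamp £60.34: furniture → 10% → £6.03
Six-pack IPA £15.60: alcohol → 11.75% → £1.83
Office chair £433.05: furniture → 10% + 3.25% surcharge = 13.25% → £57.38
Canvas tote bag £21.78: everything else → 4.5% → £0.98
Total tax = £4.26 + £6.03 + £1.83 + £57.38 + £0.98 = £70.48

£70.48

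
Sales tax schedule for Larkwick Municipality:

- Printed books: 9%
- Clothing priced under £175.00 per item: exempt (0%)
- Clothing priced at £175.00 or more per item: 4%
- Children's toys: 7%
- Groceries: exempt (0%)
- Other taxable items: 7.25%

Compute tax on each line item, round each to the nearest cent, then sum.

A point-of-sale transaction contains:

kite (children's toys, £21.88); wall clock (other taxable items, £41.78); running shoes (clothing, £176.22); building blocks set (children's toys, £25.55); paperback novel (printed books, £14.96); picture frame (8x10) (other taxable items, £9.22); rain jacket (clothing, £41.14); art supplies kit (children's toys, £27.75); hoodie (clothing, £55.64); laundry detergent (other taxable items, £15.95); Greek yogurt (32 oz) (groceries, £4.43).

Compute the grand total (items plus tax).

Kite £21.88: children's toys → 7% → £1.53
Wall clock £41.78: other taxable items → 7.25% → £3.03
Running shoes £176.22: clothing, £175.00 or more → 4% → £7.05
Building blocks set £25.55: children's toys → 7% → £1.79
Paperback novel £14.96: printed books → 9% → £1.35
Picture frame (8x10) £9.22: other taxable items → 7.25% → £0.67
Rain jacket £41.14: clothing, under £175.00 → 0% → £0.00
Art supplies kit £27.75: children's toys → 7% → £1.94
Hoodie £55.64: clothing, under £175.00 → 0% → £0.00
Laundry detergent £15.95: other taxable items → 7.25% → £1.16
Greek yogurt (32 oz) £4.43: groceries → 0% → £0.00
Subtotal = £434.52; tax = £18.52; total due = £453.04

£453.04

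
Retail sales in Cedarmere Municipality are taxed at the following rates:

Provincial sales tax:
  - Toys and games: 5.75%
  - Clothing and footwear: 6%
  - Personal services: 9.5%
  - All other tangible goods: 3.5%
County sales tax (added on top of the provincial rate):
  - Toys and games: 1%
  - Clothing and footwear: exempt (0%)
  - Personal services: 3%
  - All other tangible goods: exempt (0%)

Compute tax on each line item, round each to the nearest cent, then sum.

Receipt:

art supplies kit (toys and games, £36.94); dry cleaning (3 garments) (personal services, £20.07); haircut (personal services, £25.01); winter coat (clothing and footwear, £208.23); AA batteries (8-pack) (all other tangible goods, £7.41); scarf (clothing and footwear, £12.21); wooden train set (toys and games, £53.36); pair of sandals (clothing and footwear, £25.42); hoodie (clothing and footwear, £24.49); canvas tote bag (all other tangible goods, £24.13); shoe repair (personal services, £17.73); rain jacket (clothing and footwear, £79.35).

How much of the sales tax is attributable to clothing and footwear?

£20.98

Winter coat £208.23: clothing and footwear → 6% + 0% county = 6% → £12.49
Scarf £12.21: clothing and footwear → 6% + 0% county = 6% → £0.73
Pair of sandals £25.42: clothing and footwear → 6% + 0% county = 6% → £1.53
Hoodie £24.49: clothing and footwear → 6% + 0% county = 6% → £1.47
Rain jacket £79.35: clothing and footwear → 6% + 0% county = 6% → £4.76
Tax on clothing and footwear = £12.49 + £0.73 + £1.53 + £1.47 + £4.76 = £20.98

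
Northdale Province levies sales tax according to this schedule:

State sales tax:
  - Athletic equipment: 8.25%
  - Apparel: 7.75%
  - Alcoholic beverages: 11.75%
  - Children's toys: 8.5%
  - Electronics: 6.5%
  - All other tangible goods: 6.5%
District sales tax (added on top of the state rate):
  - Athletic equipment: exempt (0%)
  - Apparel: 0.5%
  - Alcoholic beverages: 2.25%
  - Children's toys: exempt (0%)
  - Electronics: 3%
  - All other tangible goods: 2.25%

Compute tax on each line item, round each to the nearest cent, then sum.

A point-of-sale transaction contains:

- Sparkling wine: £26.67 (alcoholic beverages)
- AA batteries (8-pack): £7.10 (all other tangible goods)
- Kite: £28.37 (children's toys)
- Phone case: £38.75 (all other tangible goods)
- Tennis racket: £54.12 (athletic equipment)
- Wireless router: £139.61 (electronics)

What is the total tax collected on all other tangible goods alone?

£4.01

AA batteries (8-pack) £7.10: all other tangible goods → 6.5% + 2.25% district = 8.75% → £0.62
Phone case £38.75: all other tangible goods → 6.5% + 2.25% district = 8.75% → £3.39
Tax on all other tangible goods = £0.62 + £3.39 = £4.01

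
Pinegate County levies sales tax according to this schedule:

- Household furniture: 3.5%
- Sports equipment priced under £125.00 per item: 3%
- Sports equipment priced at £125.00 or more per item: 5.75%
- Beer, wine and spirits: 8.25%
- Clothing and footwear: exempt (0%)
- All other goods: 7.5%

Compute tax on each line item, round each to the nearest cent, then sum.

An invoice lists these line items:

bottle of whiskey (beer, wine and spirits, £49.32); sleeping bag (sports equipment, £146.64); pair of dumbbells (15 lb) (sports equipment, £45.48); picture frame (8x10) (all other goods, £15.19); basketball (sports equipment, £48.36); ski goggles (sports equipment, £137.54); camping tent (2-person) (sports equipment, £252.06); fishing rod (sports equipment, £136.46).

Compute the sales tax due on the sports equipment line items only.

£41.49

Sleeping bag £146.64: sports equipment, £125.00 or more → 5.75% → £8.43
Pair of dumbbells (15 lb) £45.48: sports equipment, under £125.00 → 3% → £1.36
Basketball £48.36: sports equipment, under £125.00 → 3% → £1.45
Ski goggles £137.54: sports equipment, £125.00 or more → 5.75% → £7.91
Camping tent (2-person) £252.06: sports equipment, £125.00 or more → 5.75% → £14.49
Fishing rod £136.46: sports equipment, £125.00 or more → 5.75% → £7.85
Tax on sports equipment = £8.43 + £1.36 + £1.45 + £7.91 + £14.49 + £7.85 = £41.49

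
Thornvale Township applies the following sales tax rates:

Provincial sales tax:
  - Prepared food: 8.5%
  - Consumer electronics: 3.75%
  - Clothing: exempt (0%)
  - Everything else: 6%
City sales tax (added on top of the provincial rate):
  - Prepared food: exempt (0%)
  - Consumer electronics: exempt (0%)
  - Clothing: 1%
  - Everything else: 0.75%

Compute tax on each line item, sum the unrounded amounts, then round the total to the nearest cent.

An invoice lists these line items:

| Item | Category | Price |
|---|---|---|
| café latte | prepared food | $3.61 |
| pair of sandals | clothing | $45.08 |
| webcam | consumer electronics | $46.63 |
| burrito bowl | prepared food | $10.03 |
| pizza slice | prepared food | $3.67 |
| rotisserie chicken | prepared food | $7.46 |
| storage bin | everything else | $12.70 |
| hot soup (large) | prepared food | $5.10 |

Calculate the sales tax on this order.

$5.60

Café latte $3.61: prepared food → 8.5% + 0% city = 8.5% → $0.30685
Pair of sandals $45.08: clothing → 0% + 1% city = 1% → $0.4508
Webcam $46.63: consumer electronics → 3.75% + 0% city = 3.75% → $1.748625
Burrito bowl $10.03: prepared food → 8.5% + 0% city = 8.5% → $0.85255
Pizza slice $3.67: prepared food → 8.5% + 0% city = 8.5% → $0.31195
Rotisserie chicken $7.46: prepared food → 8.5% + 0% city = 8.5% → $0.6341
Storage bin $12.70: everything else → 6% + 0.75% city = 6.75% → $0.85725
Hot soup (large) $5.10: prepared food → 8.5% + 0% city = 8.5% → $0.4335
Unrounded tax sum = $5.595625 → $5.60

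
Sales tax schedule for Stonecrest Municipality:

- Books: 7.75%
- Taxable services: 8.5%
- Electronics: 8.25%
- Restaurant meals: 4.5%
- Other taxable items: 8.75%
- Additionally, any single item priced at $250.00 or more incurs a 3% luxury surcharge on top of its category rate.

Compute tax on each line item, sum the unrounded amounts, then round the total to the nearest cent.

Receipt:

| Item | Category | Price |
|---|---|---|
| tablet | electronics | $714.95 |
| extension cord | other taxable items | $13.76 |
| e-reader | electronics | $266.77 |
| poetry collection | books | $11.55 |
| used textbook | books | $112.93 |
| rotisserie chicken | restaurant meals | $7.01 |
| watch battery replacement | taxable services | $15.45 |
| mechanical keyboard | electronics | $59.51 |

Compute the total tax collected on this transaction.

$127.83

Tablet $714.95: electronics → 8.25% + 3% surcharge = 11.25% → $80.431875
Extension cord $13.76: other taxable items → 8.75% → $1.204
E-reader $266.77: electronics → 8.25% + 3% surcharge = 11.25% → $30.011625
Poetry collection $11.55: books → 7.75% → $0.895125
Used textbook $112.93: books → 7.75% → $8.752075
Rotisserie chicken $7.01: restaurant meals → 4.5% → $0.31545
Watch battery replacement $15.45: taxable services → 8.5% → $1.31325
Mechanical keyboard $59.51: electronics → 8.25% → $4.909575
Unrounded tax sum = $127.832975 → $127.83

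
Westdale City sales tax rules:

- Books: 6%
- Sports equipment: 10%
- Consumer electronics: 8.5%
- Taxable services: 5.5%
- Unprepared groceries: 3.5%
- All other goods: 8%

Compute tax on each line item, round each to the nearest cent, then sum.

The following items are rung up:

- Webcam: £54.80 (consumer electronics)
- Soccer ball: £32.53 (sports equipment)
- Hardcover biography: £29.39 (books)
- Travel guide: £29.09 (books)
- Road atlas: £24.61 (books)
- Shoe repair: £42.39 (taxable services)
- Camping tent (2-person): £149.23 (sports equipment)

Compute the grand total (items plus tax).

£392.19

Webcam £54.80: consumer electronics → 8.5% → £4.66
Soccer ball £32.53: sports equipment → 10% → £3.25
Hardcover biography £29.39: books → 6% → £1.76
Travel guide £29.09: books → 6% → £1.75
Road atlas £24.61: books → 6% → £1.48
Shoe repair £42.39: taxable services → 5.5% → £2.33
Camping tent (2-person) £149.23: sports equipment → 10% → £14.92
Subtotal = £362.04; tax = £30.15; total due = £392.19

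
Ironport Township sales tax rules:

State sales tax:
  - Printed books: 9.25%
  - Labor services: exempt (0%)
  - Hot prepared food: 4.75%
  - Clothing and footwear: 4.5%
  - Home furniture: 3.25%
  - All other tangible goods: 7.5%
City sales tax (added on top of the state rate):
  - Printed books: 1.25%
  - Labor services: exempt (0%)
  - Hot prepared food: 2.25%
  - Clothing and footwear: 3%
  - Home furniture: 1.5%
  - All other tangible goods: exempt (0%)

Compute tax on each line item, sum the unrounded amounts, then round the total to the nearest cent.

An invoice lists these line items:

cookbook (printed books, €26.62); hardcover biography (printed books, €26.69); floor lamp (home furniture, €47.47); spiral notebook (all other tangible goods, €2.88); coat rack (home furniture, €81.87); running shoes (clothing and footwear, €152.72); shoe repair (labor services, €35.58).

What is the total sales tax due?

Cookbook €26.62: printed books → 9.25% + 1.25% city = 10.5% → €2.7951
Hardcover biography €26.69: printed books → 9.25% + 1.25% city = 10.5% → €2.80245
Floor lamp €47.47: home furniture → 3.25% + 1.5% city = 4.75% → €2.254825
Spiral notebook €2.88: all other tangible goods → 7.5% + 0% city = 7.5% → €0.216
Coat rack €81.87: home furniture → 3.25% + 1.5% city = 4.75% → €3.888825
Running shoes €152.72: clothing and footwear → 4.5% + 3% city = 7.5% → €11.454
Shoe repair €35.58: labor services → 0% + 0% city = 0% → €0.00
Unrounded tax sum = €23.4112 → €23.41

€23.41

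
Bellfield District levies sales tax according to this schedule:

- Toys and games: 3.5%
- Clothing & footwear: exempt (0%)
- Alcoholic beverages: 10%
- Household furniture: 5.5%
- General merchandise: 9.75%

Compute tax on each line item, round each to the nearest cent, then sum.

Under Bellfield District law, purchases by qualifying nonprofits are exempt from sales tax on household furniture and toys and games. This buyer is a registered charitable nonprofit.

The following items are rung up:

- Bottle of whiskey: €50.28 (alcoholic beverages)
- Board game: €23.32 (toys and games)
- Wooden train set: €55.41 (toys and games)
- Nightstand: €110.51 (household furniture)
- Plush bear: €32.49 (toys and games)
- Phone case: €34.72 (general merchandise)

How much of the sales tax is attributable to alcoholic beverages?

€5.03

Bottle of whiskey €50.28: alcoholic beverages → 10% → €5.03
Tax on alcoholic beverages = €5.03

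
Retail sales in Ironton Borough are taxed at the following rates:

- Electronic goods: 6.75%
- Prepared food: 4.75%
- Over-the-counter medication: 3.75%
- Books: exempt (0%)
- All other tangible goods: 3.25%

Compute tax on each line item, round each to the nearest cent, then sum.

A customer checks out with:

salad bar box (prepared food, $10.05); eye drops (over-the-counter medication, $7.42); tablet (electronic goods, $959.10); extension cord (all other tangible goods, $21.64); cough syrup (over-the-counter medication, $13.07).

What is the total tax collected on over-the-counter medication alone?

$0.77

Eye drops $7.42: over-the-counter medication → 3.75% → $0.28
Cough syrup $13.07: over-the-counter medication → 3.75% → $0.49
Tax on over-the-counter medication = $0.28 + $0.49 = $0.77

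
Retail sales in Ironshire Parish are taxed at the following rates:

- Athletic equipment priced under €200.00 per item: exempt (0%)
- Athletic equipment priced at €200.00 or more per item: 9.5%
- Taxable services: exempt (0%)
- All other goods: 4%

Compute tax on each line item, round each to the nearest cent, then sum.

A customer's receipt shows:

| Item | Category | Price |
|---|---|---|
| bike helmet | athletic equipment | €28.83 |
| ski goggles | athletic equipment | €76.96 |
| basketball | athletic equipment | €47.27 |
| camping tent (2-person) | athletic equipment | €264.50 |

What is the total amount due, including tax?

Bike helmet €28.83: athletic equipment, under €200.00 → 0% → €0.00
Ski goggles €76.96: athletic equipment, under €200.00 → 0% → €0.00
Basketball €47.27: athletic equipment, under €200.00 → 0% → €0.00
Camping tent (2-person) €264.50: athletic equipment, €200.00 or more → 9.5% → €25.13
Subtotal = €417.56; tax = €25.13; total due = €442.69

€442.69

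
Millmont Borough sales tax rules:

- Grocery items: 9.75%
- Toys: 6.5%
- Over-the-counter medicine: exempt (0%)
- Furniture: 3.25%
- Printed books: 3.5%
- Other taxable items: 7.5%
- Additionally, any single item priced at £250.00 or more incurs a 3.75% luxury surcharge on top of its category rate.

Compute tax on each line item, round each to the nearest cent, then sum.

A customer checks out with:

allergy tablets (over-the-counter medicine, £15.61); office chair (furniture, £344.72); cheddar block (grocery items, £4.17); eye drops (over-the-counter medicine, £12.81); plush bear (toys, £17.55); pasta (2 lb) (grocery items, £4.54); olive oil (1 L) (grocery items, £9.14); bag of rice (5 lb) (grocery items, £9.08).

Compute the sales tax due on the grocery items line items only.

£2.63

Cheddar block £4.17: grocery items → 9.75% → £0.41
Pasta (2 lb) £4.54: grocery items → 9.75% → £0.44
Olive oil (1 L) £9.14: grocery items → 9.75% → £0.89
Bag of rice (5 lb) £9.08: grocery items → 9.75% → £0.89
Tax on grocery items = £0.41 + £0.44 + £0.89 + £0.89 = £2.63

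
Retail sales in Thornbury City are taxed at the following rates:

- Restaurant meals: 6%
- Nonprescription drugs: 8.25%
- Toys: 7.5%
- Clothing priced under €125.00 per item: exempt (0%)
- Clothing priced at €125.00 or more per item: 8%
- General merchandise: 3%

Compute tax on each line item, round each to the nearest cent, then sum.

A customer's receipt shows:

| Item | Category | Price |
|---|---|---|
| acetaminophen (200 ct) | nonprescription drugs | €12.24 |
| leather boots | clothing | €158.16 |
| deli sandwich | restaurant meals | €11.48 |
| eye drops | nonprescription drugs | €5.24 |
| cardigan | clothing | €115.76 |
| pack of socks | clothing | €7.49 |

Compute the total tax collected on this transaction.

Acetaminophen (200 ct) €12.24: nonprescription drugs → 8.25% → €1.01
Leather boots €158.16: clothing, €125.00 or more → 8% → €12.65
Deli sandwich €11.48: restaurant meals → 6% → €0.69
Eye drops €5.24: nonprescription drugs → 8.25% → €0.43
Cardigan €115.76: clothing, under €125.00 → 0% → €0.00
Pack of socks €7.49: clothing, under €125.00 → 0% → €0.00
Total tax = €1.01 + €12.65 + €0.69 + €0.43 = €14.78

€14.78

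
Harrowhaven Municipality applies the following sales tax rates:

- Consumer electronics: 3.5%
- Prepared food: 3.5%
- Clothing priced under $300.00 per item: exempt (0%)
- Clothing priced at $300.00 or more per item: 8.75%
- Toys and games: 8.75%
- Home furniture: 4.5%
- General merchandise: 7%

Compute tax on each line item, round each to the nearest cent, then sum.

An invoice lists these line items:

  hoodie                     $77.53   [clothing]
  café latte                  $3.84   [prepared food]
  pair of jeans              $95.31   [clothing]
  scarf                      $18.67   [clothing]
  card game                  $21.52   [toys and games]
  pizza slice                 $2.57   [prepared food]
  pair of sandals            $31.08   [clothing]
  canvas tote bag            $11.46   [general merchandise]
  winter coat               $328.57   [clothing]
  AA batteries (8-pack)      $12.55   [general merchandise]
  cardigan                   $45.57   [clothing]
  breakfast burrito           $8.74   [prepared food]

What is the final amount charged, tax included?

$690.25

Hoodie $77.53: clothing, under $300.00 → 0% → $0.00
Café latte $3.84: prepared food → 3.5% → $0.13
Pair of jeans $95.31: clothing, under $300.00 → 0% → $0.00
Scarf $18.67: clothing, under $300.00 → 0% → $0.00
Card game $21.52: toys and games → 8.75% → $1.88
Pizza slice $2.57: prepared food → 3.5% → $0.09
Pair of sandals $31.08: clothing, under $300.00 → 0% → $0.00
Canvas tote bag $11.46: general merchandise → 7% → $0.80
Winter coat $328.57: clothing, $300.00 or more → 8.75% → $28.75
AA batteries (8-pack) $12.55: general merchandise → 7% → $0.88
Cardigan $45.57: clothing, under $300.00 → 0% → $0.00
Breakfast burrito $8.74: prepared food → 3.5% → $0.31
Subtotal = $657.41; tax = $32.84; total due = $690.25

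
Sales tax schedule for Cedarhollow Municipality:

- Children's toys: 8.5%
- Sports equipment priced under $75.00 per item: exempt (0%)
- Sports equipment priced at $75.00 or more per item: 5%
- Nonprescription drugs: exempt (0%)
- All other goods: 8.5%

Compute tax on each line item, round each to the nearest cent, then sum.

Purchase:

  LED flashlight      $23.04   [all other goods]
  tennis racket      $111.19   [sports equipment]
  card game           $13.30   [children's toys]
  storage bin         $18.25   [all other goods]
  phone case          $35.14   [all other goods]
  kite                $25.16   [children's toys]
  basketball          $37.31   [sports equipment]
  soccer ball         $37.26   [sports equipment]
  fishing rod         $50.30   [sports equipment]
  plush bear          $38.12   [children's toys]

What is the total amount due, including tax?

LED flashlight $23.04: all other goods → 8.5% → $1.96
Tennis racket $111.19: sports equipment, $75.00 or more → 5% → $5.56
Card game $13.30: children's toys → 8.5% → $1.13
Storage bin $18.25: all other goods → 8.5% → $1.55
Phone case $35.14: all other goods → 8.5% → $2.99
Kite $25.16: children's toys → 8.5% → $2.14
Basketball $37.31: sports equipment, under $75.00 → 0% → $0.00
Soccer ball $37.26: sports equipment, under $75.00 → 0% → $0.00
Fishing rod $50.30: sports equipment, under $75.00 → 0% → $0.00
Plush bear $38.12: children's toys → 8.5% → $3.24
Subtotal = $389.07; tax = $18.57; total due = $407.64

$407.64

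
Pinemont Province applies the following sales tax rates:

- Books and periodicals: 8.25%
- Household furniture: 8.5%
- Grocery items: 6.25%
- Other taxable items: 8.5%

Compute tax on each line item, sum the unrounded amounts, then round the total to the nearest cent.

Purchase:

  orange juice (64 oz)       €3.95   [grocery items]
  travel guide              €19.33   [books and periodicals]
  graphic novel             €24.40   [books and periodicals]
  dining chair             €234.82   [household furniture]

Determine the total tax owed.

Orange juice (64 oz) €3.95: grocery items → 6.25% → €0.246875
Travel guide €19.33: books and periodicals → 8.25% → €1.594725
Graphic novel €24.40: books and periodicals → 8.25% → €2.013
Dining chair €234.82: household furniture → 8.5% → €19.9597
Unrounded tax sum = €23.8143 → €23.81

€23.81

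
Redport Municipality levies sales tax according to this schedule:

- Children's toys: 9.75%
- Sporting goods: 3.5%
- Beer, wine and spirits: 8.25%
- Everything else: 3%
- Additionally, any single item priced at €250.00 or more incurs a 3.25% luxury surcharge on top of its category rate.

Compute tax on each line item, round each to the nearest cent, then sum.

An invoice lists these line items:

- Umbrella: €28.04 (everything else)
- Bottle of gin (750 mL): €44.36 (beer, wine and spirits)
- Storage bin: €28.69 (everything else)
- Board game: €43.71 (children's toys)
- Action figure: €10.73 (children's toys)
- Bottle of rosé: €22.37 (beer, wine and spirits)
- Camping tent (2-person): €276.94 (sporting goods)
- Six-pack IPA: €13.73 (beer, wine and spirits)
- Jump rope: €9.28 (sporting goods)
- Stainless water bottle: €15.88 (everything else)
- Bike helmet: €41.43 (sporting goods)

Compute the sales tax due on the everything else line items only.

€2.18

Umbrella €28.04: everything else → 3% → €0.84
Storage bin €28.69: everything else → 3% → €0.86
Stainless water bottle €15.88: everything else → 3% → €0.48
Tax on everything else = €0.84 + €0.86 + €0.48 = €2.18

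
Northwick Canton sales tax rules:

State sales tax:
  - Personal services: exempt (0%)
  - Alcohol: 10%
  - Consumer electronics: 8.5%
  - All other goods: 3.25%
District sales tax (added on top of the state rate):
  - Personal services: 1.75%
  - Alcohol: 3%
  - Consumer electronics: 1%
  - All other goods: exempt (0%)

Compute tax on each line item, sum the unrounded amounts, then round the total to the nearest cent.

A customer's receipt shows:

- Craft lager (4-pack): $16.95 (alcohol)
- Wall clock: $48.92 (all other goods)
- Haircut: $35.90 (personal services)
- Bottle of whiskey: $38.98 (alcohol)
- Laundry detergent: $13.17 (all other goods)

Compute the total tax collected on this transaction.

Craft lager (4-pack) $16.95: alcohol → 10% + 3% district = 13% → $2.2035
Wall clock $48.92: all other goods → 3.25% + 0% district = 3.25% → $1.5899
Haircut $35.90: personal services → 0% + 1.75% district = 1.75% → $0.62825
Bottle of whiskey $38.98: alcohol → 10% + 3% district = 13% → $5.0674
Laundry detergent $13.17: all other goods → 3.25% + 0% district = 3.25% → $0.428025
Unrounded tax sum = $9.917075 → $9.92

$9.92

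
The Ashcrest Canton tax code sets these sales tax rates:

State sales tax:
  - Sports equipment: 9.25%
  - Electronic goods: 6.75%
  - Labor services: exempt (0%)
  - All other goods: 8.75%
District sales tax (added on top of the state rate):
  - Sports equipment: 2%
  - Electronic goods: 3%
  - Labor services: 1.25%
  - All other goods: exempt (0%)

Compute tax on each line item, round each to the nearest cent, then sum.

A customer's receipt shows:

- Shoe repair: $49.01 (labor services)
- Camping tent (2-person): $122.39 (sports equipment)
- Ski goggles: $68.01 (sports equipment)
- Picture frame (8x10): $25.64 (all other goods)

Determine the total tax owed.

Shoe repair $49.01: labor services → 0% + 1.25% district = 1.25% → $0.61
Camping tent (2-person) $122.39: sports equipment → 9.25% + 2% district = 11.25% → $13.77
Ski goggles $68.01: sports equipment → 9.25% + 2% district = 11.25% → $7.65
Picture frame (8x10) $25.64: all other goods → 8.75% + 0% district = 8.75% → $2.24
Total tax = $0.61 + $13.77 + $7.65 + $2.24 = $24.27

$24.27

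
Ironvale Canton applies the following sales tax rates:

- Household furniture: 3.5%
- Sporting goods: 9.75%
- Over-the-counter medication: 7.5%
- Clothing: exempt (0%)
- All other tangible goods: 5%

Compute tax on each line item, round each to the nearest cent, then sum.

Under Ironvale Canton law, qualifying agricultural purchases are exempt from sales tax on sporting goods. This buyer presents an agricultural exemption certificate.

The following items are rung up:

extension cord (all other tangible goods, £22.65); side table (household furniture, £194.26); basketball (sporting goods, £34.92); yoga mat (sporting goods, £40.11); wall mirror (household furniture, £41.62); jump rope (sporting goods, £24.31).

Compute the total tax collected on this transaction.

£9.39

Extension cord £22.65: all other tangible goods → 5% → £1.13
Side table £194.26: household furniture → 3.5% → £6.80
Basketball £34.92: sporting goods, buyer-exempt → 0% → £0.00
Yoga mat £40.11: sporting goods, buyer-exempt → 0% → £0.00
Wall mirror £41.62: household furniture → 3.5% → £1.46
Jump rope £24.31: sporting goods, buyer-exempt → 0% → £0.00
Total tax = £1.13 + £6.80 + £1.46 = £9.39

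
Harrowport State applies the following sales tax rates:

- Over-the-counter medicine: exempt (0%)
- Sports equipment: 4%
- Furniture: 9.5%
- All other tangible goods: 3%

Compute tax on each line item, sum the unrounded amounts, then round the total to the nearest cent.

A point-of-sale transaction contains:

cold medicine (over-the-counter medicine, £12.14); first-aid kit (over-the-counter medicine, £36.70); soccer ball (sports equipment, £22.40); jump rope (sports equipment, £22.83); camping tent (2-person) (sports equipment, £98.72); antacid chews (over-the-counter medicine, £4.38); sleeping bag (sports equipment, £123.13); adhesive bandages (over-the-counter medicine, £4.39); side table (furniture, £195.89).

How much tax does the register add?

Cold medicine £12.14: over-the-counter medicine → 0% → £0.00
First-aid kit £36.70: over-the-counter medicine → 0% → £0.00
Soccer ball £22.40: sports equipment → 4% → £0.896
Jump rope £22.83: sports equipment → 4% → £0.9132
Camping tent (2-person) £98.72: sports equipment → 4% → £3.9488
Antacid chews £4.38: over-the-counter medicine → 0% → £0.00
Sleeping bag £123.13: sports equipment → 4% → £4.9252
Adhesive bandages £4.39: over-the-counter medicine → 0% → £0.00
Side table £195.89: furniture → 9.5% → £18.60955
Unrounded tax sum = £29.29275 → £29.29

£29.29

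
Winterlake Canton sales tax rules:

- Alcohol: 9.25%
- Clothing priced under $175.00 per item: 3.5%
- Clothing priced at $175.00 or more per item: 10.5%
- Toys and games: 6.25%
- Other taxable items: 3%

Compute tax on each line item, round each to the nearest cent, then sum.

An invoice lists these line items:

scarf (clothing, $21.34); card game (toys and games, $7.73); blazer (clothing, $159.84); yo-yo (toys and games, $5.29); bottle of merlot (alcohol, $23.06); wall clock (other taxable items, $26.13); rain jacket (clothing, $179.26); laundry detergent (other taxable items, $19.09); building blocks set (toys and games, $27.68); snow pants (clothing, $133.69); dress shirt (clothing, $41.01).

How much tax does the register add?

Scarf $21.34: clothing, under $175.00 → 3.5% → $0.75
Card game $7.73: toys and games → 6.25% → $0.48
Blazer $159.84: clothing, under $175.00 → 3.5% → $5.59
Yo-yo $5.29: toys and games → 6.25% → $0.33
Bottle of merlot $23.06: alcohol → 9.25% → $2.13
Wall clock $26.13: other taxable items → 3% → $0.78
Rain jacket $179.26: clothing, $175.00 or more → 10.5% → $18.82
Laundry detergent $19.09: other taxable items → 3% → $0.57
Building blocks set $27.68: toys and games → 6.25% → $1.73
Snow pants $133.69: clothing, under $175.00 → 3.5% → $4.68
Dress shirt $41.01: clothing, under $175.00 → 3.5% → $1.44
Total tax = $0.75 + $0.48 + $5.59 + $0.33 + $2.13 + $0.78 + $18.82 + $0.57 + $1.73 + $4.68 + $1.44 = $37.30

$37.30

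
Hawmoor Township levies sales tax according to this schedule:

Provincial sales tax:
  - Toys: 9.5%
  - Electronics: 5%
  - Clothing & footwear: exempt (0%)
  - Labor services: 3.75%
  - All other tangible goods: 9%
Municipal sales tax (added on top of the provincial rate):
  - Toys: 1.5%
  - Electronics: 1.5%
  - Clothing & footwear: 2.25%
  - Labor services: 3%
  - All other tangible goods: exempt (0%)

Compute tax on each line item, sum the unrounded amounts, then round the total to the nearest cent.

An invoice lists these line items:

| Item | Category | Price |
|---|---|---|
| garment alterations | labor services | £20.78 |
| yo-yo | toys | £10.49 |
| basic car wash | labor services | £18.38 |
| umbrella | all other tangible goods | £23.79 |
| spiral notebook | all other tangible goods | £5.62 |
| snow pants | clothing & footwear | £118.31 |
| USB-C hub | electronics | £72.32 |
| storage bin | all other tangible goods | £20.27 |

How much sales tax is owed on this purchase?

£15.63

Garment alterations £20.78: labor services → 3.75% + 3% municipal = 6.75% → £1.40265
Yo-yo £10.49: toys → 9.5% + 1.5% municipal = 11% → £1.1539
Basic car wash £18.38: labor services → 3.75% + 3% municipal = 6.75% → £1.24065
Umbrella £23.79: all other tangible goods → 9% + 0% municipal = 9% → £2.1411
Spiral notebook £5.62: all other tangible goods → 9% + 0% municipal = 9% → £0.5058
Snow pants £118.31: clothing & footwear → 0% + 2.25% municipal = 2.25% → £2.661975
USB-C hub £72.32: electronics → 5% + 1.5% municipal = 6.5% → £4.7008
Storage bin £20.27: all other tangible goods → 9% + 0% municipal = 9% → £1.8243
Unrounded tax sum = £15.631175 → £15.63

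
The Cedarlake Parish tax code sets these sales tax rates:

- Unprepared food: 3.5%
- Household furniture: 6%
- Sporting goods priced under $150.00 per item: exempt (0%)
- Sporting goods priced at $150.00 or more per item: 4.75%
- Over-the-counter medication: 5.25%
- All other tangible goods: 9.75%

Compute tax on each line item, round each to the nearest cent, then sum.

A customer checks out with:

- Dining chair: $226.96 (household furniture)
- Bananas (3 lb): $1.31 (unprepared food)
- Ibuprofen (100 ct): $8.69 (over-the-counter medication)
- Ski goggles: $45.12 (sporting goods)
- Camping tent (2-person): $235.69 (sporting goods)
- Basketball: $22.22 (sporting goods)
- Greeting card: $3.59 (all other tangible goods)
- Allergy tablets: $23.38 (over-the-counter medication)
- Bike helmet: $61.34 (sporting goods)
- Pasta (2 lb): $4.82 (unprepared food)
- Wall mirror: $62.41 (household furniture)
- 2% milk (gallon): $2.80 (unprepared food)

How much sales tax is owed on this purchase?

$30.92

Dining chair $226.96: household furniture → 6% → $13.62
Bananas (3 lb) $1.31: unprepared food → 3.5% → $0.05
Ibuprofen (100 ct) $8.69: over-the-counter medication → 5.25% → $0.46
Ski goggles $45.12: sporting goods, under $150.00 → 0% → $0.00
Camping tent (2-person) $235.69: sporting goods, $150.00 or more → 4.75% → $11.20
Basketball $22.22: sporting goods, under $150.00 → 0% → $0.00
Greeting card $3.59: all other tangible goods → 9.75% → $0.35
Allergy tablets $23.38: over-the-counter medication → 5.25% → $1.23
Bike helmet $61.34: sporting goods, under $150.00 → 0% → $0.00
Pasta (2 lb) $4.82: unprepared food → 3.5% → $0.17
Wall mirror $62.41: household furniture → 6% → $3.74
2% milk (gallon) $2.80: unprepared food → 3.5% → $0.10
Total tax = $13.62 + $0.05 + $0.46 + $11.20 + $0.35 + $1.23 + $0.17 + $3.74 + $0.10 = $30.92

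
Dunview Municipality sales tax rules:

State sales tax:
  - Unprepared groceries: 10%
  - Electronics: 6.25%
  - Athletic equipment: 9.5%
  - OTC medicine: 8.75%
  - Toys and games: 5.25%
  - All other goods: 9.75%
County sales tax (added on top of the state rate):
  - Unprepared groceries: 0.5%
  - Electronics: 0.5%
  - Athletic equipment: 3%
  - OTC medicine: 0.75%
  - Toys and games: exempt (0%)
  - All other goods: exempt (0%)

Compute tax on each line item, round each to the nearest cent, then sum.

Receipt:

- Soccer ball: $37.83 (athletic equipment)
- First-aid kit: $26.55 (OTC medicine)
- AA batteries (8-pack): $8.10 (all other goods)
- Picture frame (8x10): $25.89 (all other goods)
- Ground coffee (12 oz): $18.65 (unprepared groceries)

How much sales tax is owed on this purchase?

$12.52

Soccer ball $37.83: athletic equipment → 9.5% + 3% county = 12.5% → $4.73
First-aid kit $26.55: OTC medicine → 8.75% + 0.75% county = 9.5% → $2.52
AA batteries (8-pack) $8.10: all other goods → 9.75% + 0% county = 9.75% → $0.79
Picture frame (8x10) $25.89: all other goods → 9.75% + 0% county = 9.75% → $2.52
Ground coffee (12 oz) $18.65: unprepared groceries → 10% + 0.5% county = 10.5% → $1.96
Total tax = $4.73 + $2.52 + $0.79 + $2.52 + $1.96 = $12.52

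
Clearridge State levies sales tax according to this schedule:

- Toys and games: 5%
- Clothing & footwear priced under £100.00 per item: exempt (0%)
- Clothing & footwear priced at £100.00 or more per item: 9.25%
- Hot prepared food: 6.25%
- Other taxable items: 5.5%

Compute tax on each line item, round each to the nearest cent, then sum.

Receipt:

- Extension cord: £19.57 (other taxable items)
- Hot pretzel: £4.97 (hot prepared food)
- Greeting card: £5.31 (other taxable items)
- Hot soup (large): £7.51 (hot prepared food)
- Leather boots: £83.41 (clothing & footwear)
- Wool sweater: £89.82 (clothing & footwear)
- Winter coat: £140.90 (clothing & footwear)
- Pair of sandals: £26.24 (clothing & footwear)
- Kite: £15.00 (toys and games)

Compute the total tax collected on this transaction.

Extension cord £19.57: other taxable items → 5.5% → £1.08
Hot pretzel £4.97: hot prepared food → 6.25% → £0.31
Greeting card £5.31: other taxable items → 5.5% → £0.29
Hot soup (large) £7.51: hot prepared food → 6.25% → £0.47
Leather boots £83.41: clothing & footwear, under £100.00 → 0% → £0.00
Wool sweater £89.82: clothing & footwear, under £100.00 → 0% → £0.00
Winter coat £140.90: clothing & footwear, £100.00 or more → 9.25% → £13.03
Pair of sandals £26.24: clothing & footwear, under £100.00 → 0% → £0.00
Kite £15.00: toys and games → 5% → £0.75
Total tax = £1.08 + £0.31 + £0.29 + £0.47 + £13.03 + £0.75 = £15.93

£15.93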